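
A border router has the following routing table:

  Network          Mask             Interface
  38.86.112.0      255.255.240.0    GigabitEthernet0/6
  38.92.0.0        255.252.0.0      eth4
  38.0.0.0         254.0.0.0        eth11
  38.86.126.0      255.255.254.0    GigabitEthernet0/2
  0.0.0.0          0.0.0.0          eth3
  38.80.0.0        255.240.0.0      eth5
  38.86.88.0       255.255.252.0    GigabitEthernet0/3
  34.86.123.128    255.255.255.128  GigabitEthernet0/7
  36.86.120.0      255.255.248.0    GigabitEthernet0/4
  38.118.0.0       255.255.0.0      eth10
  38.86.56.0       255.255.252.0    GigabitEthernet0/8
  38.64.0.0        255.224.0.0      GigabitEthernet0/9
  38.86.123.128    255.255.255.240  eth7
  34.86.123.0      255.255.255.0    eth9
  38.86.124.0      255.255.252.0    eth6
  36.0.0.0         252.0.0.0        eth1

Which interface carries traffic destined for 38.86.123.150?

GigabitEthernet0/6

Routes whose prefix contains 38.86.123.150:
  0.0.0.0/0 (default, matches everything) -> eth3
  36.0.0.0/6 (36.0.0.0 - 39.255.255.255) -> eth1
  38.0.0.0/7 (38.0.0.0 - 39.255.255.255) -> eth11
  38.64.0.0/11 (38.64.0.0 - 38.95.255.255) -> GigabitEthernet0/9
  38.80.0.0/12 (38.80.0.0 - 38.95.255.255) -> eth5
  38.86.112.0/20 (38.86.112.0 - 38.86.127.255) -> GigabitEthernet0/6
More-specific entries that do NOT match:
  38.86.123.128/28 (38.86.123.128 - 38.86.123.143) does not contain 38.86.123.150
  34.86.123.128/25 (34.86.123.128 - 34.86.123.255) does not contain 38.86.123.150
  34.86.123.0/24 (34.86.123.0 - 34.86.123.255) does not contain 38.86.123.150
  38.86.126.0/23 (38.86.126.0 - 38.86.127.255) does not contain 38.86.123.150
  38.86.88.0/22 (38.86.88.0 - 38.86.91.255) does not contain 38.86.123.150
  38.86.56.0/22 (38.86.56.0 - 38.86.59.255) does not contain 38.86.123.150
  38.86.124.0/22 (38.86.124.0 - 38.86.127.255) does not contain 38.86.123.150
  36.86.120.0/21 (36.86.120.0 - 36.86.127.255) does not contain 38.86.123.150
Longest matching prefix is /20 -> interface GigabitEthernet0/6.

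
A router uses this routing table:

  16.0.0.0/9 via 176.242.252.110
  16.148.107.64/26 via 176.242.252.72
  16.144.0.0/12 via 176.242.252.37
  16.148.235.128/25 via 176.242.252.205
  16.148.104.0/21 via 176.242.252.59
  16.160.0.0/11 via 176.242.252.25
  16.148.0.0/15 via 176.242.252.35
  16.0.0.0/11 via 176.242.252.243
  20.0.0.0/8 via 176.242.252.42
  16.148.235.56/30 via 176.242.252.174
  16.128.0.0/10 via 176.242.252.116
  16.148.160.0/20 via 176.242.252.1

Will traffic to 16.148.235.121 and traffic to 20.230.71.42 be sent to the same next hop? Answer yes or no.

16.148.235.121: longest match 16.148.0.0/15 -> 176.242.252.35
20.230.71.42: longest match 20.0.0.0/8 -> 176.242.252.42

no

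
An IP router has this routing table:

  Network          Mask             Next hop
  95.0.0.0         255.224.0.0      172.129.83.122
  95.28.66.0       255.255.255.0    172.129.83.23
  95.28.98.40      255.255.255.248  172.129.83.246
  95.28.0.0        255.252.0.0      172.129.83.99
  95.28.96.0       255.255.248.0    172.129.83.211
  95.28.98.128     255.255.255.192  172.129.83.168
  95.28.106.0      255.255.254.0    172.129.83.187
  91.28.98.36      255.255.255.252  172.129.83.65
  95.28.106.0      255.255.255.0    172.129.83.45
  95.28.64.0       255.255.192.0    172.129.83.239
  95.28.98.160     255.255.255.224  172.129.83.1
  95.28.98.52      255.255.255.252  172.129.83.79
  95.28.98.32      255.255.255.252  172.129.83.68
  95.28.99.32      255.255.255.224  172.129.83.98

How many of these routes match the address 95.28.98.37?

Prefixes containing 95.28.98.37:
  95.0.0.0/11 (95.0.0.0 - 95.31.255.255)
  95.28.0.0/14 (95.28.0.0 - 95.31.255.255)
  95.28.64.0/18 (95.28.64.0 - 95.28.127.255)
  95.28.96.0/21 (95.28.96.0 - 95.28.103.255)
Total matching entries: 4.

4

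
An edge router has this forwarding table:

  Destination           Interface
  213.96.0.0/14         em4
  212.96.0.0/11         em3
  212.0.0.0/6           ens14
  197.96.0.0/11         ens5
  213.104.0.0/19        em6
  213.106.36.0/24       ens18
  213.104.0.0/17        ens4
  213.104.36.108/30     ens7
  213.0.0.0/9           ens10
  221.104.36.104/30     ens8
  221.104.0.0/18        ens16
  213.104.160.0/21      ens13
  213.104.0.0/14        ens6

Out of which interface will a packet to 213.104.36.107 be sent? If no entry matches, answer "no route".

Routes whose prefix contains 213.104.36.107:
  212.0.0.0/6 (212.0.0.0 - 215.255.255.255) -> ens14
  213.0.0.0/9 (213.0.0.0 - 213.127.255.255) -> ens10
  213.104.0.0/14 (213.104.0.0 - 213.107.255.255) -> ens6
  213.104.0.0/17 (213.104.0.0 - 213.104.127.255) -> ens4
More-specific entries that do NOT match:
  213.104.36.108/30 (213.104.36.108 - 213.104.36.111) does not contain 213.104.36.107
  221.104.36.104/30 (221.104.36.104 - 221.104.36.107) does not contain 213.104.36.107
  213.106.36.0/24 (213.106.36.0 - 213.106.36.255) does not contain 213.104.36.107
  213.104.160.0/21 (213.104.160.0 - 213.104.167.255) does not contain 213.104.36.107
  213.104.0.0/19 (213.104.0.0 - 213.104.31.255) does not contain 213.104.36.107
  221.104.0.0/18 (221.104.0.0 - 221.104.63.255) does not contain 213.104.36.107
Longest matching prefix is /17 -> interface ens4.

ens4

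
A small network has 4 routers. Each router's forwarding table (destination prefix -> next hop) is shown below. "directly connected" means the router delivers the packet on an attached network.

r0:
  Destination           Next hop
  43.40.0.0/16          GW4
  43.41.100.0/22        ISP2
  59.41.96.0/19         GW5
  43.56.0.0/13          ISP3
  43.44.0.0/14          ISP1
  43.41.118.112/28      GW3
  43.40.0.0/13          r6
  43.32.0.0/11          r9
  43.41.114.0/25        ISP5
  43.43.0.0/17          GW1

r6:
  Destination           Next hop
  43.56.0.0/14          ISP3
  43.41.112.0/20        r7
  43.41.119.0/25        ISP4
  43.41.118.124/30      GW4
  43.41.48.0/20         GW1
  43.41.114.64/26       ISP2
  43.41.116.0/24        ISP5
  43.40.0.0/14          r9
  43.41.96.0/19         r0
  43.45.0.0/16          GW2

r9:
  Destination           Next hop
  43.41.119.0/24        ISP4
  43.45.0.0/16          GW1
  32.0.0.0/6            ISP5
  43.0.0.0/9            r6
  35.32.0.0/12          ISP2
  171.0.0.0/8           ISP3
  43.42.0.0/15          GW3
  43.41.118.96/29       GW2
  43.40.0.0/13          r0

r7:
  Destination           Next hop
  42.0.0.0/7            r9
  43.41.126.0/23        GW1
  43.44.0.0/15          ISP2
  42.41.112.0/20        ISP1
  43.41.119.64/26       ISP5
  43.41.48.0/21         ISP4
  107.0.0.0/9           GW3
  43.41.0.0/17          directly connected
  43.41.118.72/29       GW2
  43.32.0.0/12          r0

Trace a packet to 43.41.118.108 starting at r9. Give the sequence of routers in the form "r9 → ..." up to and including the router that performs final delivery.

r9 → r0 → r6 → r7

At r9: longest match for 43.41.118.108 is 43.40.0.0/13 -> r0
At r0: longest match for 43.41.118.108 is 43.40.0.0/13 -> r6
At r6: longest match for 43.41.118.108 is 43.41.112.0/20 -> r7
At r7: longest match for 43.41.118.108 is 43.41.0.0/17 -> directly connected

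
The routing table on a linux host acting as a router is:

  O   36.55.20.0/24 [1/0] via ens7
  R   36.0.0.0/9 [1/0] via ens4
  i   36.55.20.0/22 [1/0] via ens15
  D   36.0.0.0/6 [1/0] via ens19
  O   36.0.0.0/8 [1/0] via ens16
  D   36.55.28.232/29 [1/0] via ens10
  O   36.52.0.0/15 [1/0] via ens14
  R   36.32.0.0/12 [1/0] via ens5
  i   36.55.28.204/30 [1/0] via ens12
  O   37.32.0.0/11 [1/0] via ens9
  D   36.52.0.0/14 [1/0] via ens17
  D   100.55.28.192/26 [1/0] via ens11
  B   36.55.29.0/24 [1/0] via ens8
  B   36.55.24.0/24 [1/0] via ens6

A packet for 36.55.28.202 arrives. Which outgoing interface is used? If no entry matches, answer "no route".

Routes whose prefix contains 36.55.28.202:
  36.0.0.0/6 (36.0.0.0 - 39.255.255.255) -> ens19
  36.0.0.0/8 (36.0.0.0 - 36.255.255.255) -> ens16
  36.0.0.0/9 (36.0.0.0 - 36.127.255.255) -> ens4
  36.52.0.0/14 (36.52.0.0 - 36.55.255.255) -> ens17
More-specific entries that do NOT match:
  36.55.28.204/30 (36.55.28.204 - 36.55.28.207) does not contain 36.55.28.202
  36.55.28.232/29 (36.55.28.232 - 36.55.28.239) does not contain 36.55.28.202
  100.55.28.192/26 (100.55.28.192 - 100.55.28.255) does not contain 36.55.28.202
  36.55.20.0/24 (36.55.20.0 - 36.55.20.255) does not contain 36.55.28.202
  36.55.29.0/24 (36.55.29.0 - 36.55.29.255) does not contain 36.55.28.202
  36.55.24.0/24 (36.55.24.0 - 36.55.24.255) does not contain 36.55.28.202
  36.55.20.0/22 (36.55.20.0 - 36.55.23.255) does not contain 36.55.28.202
  36.52.0.0/15 (36.52.0.0 - 36.53.255.255) does not contain 36.55.28.202
Longest matching prefix is /14 -> interface ens17.

ens17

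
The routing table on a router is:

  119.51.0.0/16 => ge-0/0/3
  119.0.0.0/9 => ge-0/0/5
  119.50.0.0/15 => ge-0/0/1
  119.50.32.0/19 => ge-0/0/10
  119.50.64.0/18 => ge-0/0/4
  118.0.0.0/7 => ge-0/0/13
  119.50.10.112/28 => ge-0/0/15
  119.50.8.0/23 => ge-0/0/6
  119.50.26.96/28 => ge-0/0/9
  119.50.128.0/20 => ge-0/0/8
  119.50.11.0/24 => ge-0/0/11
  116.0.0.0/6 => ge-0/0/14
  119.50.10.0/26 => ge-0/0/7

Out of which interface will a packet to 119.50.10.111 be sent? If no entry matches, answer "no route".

ge-0/0/1

Routes whose prefix contains 119.50.10.111:
  116.0.0.0/6 (116.0.0.0 - 119.255.255.255) -> ge-0/0/14
  118.0.0.0/7 (118.0.0.0 - 119.255.255.255) -> ge-0/0/13
  119.0.0.0/9 (119.0.0.0 - 119.127.255.255) -> ge-0/0/5
  119.50.0.0/15 (119.50.0.0 - 119.51.255.255) -> ge-0/0/1
More-specific entries that do NOT match:
  119.50.10.112/28 (119.50.10.112 - 119.50.10.127) does not contain 119.50.10.111
  119.50.26.96/28 (119.50.26.96 - 119.50.26.111) does not contain 119.50.10.111
  119.50.10.0/26 (119.50.10.0 - 119.50.10.63) does not contain 119.50.10.111
  119.50.11.0/24 (119.50.11.0 - 119.50.11.255) does not contain 119.50.10.111
  119.50.8.0/23 (119.50.8.0 - 119.50.9.255) does not contain 119.50.10.111
  119.50.128.0/20 (119.50.128.0 - 119.50.143.255) does not contain 119.50.10.111
  119.50.32.0/19 (119.50.32.0 - 119.50.63.255) does not contain 119.50.10.111
  119.50.64.0/18 (119.50.64.0 - 119.50.127.255) does not contain 119.50.10.111
  119.51.0.0/16 (119.51.0.0 - 119.51.255.255) does not contain 119.50.10.111
Longest matching prefix is /15 -> interface ge-0/0/1.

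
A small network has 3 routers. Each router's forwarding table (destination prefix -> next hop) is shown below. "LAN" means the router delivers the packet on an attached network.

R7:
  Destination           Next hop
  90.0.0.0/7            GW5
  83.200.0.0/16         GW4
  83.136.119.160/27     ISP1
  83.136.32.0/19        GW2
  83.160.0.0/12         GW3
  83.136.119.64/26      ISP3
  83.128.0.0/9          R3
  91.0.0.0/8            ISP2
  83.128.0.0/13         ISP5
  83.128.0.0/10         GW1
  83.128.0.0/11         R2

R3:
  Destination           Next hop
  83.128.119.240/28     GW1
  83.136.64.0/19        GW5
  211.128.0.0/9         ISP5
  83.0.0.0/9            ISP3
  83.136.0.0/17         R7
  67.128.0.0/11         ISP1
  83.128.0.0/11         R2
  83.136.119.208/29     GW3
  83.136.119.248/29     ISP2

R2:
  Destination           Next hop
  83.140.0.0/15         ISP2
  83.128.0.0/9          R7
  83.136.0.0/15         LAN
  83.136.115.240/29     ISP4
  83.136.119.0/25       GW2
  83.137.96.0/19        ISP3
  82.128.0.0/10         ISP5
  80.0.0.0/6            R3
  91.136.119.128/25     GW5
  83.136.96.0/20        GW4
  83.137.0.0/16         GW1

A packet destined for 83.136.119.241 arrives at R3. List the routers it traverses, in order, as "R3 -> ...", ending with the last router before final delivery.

At R3: longest match for 83.136.119.241 is 83.136.0.0/17 -> R7
At R7: longest match for 83.136.119.241 is 83.128.0.0/11 -> R2
At R2: longest match for 83.136.119.241 is 83.136.0.0/15 -> LAN

R3 -> R7 -> R2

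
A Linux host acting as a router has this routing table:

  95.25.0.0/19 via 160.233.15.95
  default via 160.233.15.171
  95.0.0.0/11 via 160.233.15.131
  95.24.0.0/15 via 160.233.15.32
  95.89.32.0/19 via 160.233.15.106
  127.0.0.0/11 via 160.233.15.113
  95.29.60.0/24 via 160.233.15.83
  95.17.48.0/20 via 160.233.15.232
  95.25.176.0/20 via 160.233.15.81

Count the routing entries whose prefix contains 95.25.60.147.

Prefixes containing 95.25.60.147:
  0.0.0.0/0 (default, matches everything)
  95.0.0.0/11 (95.0.0.0 - 95.31.255.255)
  95.24.0.0/15 (95.24.0.0 - 95.25.255.255)
Total matching entries: 3.

3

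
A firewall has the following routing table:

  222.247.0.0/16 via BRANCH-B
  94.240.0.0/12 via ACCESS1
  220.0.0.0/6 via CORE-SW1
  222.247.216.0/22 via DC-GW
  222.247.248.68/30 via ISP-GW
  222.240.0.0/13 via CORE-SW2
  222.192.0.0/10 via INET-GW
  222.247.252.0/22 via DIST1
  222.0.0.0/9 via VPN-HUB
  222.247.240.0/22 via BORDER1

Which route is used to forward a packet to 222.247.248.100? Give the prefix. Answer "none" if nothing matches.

222.247.0.0/16

Entries matching 222.247.248.100:
  220.0.0.0/6 (220.0.0.0 - 223.255.255.255)
  222.192.0.0/10 (222.192.0.0 - 222.255.255.255)
  222.240.0.0/13 (222.240.0.0 - 222.247.255.255)
  222.247.0.0/16 (222.247.0.0 - 222.247.255.255)
Most specific is 222.247.0.0/16.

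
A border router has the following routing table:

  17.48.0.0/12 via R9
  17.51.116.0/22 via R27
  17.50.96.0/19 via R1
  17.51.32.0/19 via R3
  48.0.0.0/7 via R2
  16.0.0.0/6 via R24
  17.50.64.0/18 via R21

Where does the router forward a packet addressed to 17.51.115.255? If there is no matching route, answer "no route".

Routes whose prefix contains 17.51.115.255:
  16.0.0.0/6 (16.0.0.0 - 19.255.255.255) -> R24
  17.48.0.0/12 (17.48.0.0 - 17.63.255.255) -> R9
More-specific entries that do NOT match:
  17.51.116.0/22 (17.51.116.0 - 17.51.119.255) does not contain 17.51.115.255
  17.50.96.0/19 (17.50.96.0 - 17.50.127.255) does not contain 17.51.115.255
  17.51.32.0/19 (17.51.32.0 - 17.51.63.255) does not contain 17.51.115.255
  17.50.64.0/18 (17.50.64.0 - 17.50.127.255) does not contain 17.51.115.255
Longest matching prefix is /12 -> next hop R9.

R9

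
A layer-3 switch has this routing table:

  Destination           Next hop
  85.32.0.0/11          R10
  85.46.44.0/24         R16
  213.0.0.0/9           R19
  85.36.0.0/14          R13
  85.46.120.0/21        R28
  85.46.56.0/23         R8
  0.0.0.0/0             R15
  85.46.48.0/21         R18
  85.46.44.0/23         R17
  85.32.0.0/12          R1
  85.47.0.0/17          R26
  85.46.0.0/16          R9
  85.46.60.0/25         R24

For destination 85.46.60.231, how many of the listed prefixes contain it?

Prefixes containing 85.46.60.231:
  0.0.0.0/0 (default, matches everything)
  85.32.0.0/11 (85.32.0.0 - 85.63.255.255)
  85.32.0.0/12 (85.32.0.0 - 85.47.255.255)
  85.46.0.0/16 (85.46.0.0 - 85.46.255.255)
Total matching entries: 4.

4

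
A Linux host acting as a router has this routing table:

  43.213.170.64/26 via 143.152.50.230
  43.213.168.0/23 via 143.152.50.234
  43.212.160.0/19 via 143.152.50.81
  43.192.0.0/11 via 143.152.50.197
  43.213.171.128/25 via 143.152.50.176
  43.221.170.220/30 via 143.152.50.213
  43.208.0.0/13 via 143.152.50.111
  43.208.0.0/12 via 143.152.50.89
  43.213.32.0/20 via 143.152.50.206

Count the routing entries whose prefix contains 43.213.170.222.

3

Prefixes containing 43.213.170.222:
  43.192.0.0/11 (43.192.0.0 - 43.223.255.255)
  43.208.0.0/12 (43.208.0.0 - 43.223.255.255)
  43.208.0.0/13 (43.208.0.0 - 43.215.255.255)
Total matching entries: 3.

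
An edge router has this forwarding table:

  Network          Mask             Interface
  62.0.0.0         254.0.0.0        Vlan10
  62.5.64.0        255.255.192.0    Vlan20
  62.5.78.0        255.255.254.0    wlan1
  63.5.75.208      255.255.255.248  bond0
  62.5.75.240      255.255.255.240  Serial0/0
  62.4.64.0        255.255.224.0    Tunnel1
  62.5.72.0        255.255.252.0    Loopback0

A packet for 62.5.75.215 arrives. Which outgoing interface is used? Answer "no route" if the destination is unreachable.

Loopback0

Routes whose prefix contains 62.5.75.215:
  62.0.0.0/7 (62.0.0.0 - 63.255.255.255) -> Vlan10
  62.5.64.0/18 (62.5.64.0 - 62.5.127.255) -> Vlan20
  62.5.72.0/22 (62.5.72.0 - 62.5.75.255) -> Loopback0
More-specific entries that do NOT match:
  63.5.75.208/29 (63.5.75.208 - 63.5.75.215) does not contain 62.5.75.215
  62.5.75.240/28 (62.5.75.240 - 62.5.75.255) does not contain 62.5.75.215
  62.5.78.0/23 (62.5.78.0 - 62.5.79.255) does not contain 62.5.75.215
Longest matching prefix is /22 -> interface Loopback0.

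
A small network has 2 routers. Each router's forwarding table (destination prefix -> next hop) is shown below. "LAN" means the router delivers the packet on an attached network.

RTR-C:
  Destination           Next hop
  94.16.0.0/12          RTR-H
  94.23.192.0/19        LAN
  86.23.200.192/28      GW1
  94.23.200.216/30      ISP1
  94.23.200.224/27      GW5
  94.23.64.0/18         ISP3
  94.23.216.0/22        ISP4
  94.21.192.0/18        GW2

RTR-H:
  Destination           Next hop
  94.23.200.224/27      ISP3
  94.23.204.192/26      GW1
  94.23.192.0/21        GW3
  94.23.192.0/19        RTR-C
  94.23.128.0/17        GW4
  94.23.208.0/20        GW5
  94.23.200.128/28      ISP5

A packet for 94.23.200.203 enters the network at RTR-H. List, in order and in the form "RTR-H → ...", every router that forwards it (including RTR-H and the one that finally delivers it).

RTR-H → RTR-C

At RTR-H: longest match for 94.23.200.203 is 94.23.192.0/19 -> RTR-C
At RTR-C: longest match for 94.23.200.203 is 94.23.192.0/19 -> LAN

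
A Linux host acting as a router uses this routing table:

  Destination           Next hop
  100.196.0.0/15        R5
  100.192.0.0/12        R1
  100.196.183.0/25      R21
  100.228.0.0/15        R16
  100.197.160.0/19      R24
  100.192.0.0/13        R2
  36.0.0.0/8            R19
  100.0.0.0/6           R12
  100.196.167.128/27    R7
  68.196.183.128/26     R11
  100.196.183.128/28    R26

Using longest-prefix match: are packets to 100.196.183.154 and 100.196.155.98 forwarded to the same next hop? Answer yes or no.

100.196.183.154: longest match 100.196.0.0/15 -> R5
100.196.155.98: longest match 100.196.0.0/15 -> R5

yes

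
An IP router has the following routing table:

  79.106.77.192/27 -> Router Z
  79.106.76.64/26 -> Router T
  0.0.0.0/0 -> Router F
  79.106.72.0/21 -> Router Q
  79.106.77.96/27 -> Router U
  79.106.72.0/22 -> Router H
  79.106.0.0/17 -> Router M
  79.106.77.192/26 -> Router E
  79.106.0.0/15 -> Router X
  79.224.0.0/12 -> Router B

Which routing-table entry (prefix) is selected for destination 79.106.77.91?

Entries matching 79.106.77.91:
  0.0.0.0/0 (default, matches everything)
  79.106.0.0/15 (79.106.0.0 - 79.107.255.255)
  79.106.0.0/17 (79.106.0.0 - 79.106.127.255)
  79.106.72.0/21 (79.106.72.0 - 79.106.79.255)
Most specific is 79.106.72.0/21.

79.106.72.0/21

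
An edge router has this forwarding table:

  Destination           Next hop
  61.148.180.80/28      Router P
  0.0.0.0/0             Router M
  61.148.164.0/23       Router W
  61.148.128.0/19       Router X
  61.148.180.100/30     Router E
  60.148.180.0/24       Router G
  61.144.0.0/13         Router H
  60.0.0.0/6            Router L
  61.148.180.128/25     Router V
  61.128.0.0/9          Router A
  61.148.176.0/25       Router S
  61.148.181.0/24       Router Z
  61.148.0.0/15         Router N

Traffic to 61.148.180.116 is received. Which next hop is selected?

Routes whose prefix contains 61.148.180.116:
  0.0.0.0/0 (default, matches everything) -> Router M
  60.0.0.0/6 (60.0.0.0 - 63.255.255.255) -> Router L
  61.128.0.0/9 (61.128.0.0 - 61.255.255.255) -> Router A
  61.144.0.0/13 (61.144.0.0 - 61.151.255.255) -> Router H
  61.148.0.0/15 (61.148.0.0 - 61.149.255.255) -> Router N
More-specific entries that do NOT match:
  61.148.180.100/30 (61.148.180.100 - 61.148.180.103) does not contain 61.148.180.116
  61.148.180.80/28 (61.148.180.80 - 61.148.180.95) does not contain 61.148.180.116
  61.148.180.128/25 (61.148.180.128 - 61.148.180.255) does not contain 61.148.180.116
  61.148.176.0/25 (61.148.176.0 - 61.148.176.127) does not contain 61.148.180.116
  60.148.180.0/24 (60.148.180.0 - 60.148.180.255) does not contain 61.148.180.116
  61.148.181.0/24 (61.148.181.0 - 61.148.181.255) does not contain 61.148.180.116
  61.148.164.0/23 (61.148.164.0 - 61.148.165.255) does not contain 61.148.180.116
  61.148.128.0/19 (61.148.128.0 - 61.148.159.255) does not contain 61.148.180.116
Longest matching prefix is /15 -> next hop Router N.

Router N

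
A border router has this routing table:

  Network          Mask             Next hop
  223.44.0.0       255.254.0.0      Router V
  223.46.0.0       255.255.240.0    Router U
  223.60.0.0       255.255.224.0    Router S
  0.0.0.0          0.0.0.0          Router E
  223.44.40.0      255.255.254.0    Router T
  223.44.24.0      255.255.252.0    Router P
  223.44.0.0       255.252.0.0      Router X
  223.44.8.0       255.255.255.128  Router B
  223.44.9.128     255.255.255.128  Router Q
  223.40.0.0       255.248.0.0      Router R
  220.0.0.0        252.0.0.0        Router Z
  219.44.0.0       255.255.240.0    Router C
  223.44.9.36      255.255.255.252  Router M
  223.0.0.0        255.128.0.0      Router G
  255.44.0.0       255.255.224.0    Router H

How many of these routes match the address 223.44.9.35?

Prefixes containing 223.44.9.35:
  0.0.0.0/0 (default, matches everything)
  220.0.0.0/6 (220.0.0.0 - 223.255.255.255)
  223.0.0.0/9 (223.0.0.0 - 223.127.255.255)
  223.40.0.0/13 (223.40.0.0 - 223.47.255.255)
  223.44.0.0/14 (223.44.0.0 - 223.47.255.255)
  223.44.0.0/15 (223.44.0.0 - 223.45.255.255)
Total matching entries: 6.

6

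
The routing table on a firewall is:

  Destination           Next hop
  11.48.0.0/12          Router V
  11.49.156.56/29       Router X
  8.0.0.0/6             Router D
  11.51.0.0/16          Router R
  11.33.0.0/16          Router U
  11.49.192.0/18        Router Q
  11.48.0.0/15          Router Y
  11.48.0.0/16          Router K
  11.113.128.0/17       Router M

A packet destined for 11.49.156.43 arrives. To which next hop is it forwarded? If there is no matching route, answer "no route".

Routes whose prefix contains 11.49.156.43:
  8.0.0.0/6 (8.0.0.0 - 11.255.255.255) -> Router D
  11.48.0.0/12 (11.48.0.0 - 11.63.255.255) -> Router V
  11.48.0.0/15 (11.48.0.0 - 11.49.255.255) -> Router Y
More-specific entries that do NOT match:
  11.49.156.56/29 (11.49.156.56 - 11.49.156.63) does not contain 11.49.156.43
  11.49.192.0/18 (11.49.192.0 - 11.49.255.255) does not contain 11.49.156.43
  11.113.128.0/17 (11.113.128.0 - 11.113.255.255) does not contain 11.49.156.43
  11.51.0.0/16 (11.51.0.0 - 11.51.255.255) does not contain 11.49.156.43
  11.33.0.0/16 (11.33.0.0 - 11.33.255.255) does not contain 11.49.156.43
  11.48.0.0/16 (11.48.0.0 - 11.48.255.255) does not contain 11.49.156.43
Longest matching prefix is /15 -> next hop Router Y.

Router Y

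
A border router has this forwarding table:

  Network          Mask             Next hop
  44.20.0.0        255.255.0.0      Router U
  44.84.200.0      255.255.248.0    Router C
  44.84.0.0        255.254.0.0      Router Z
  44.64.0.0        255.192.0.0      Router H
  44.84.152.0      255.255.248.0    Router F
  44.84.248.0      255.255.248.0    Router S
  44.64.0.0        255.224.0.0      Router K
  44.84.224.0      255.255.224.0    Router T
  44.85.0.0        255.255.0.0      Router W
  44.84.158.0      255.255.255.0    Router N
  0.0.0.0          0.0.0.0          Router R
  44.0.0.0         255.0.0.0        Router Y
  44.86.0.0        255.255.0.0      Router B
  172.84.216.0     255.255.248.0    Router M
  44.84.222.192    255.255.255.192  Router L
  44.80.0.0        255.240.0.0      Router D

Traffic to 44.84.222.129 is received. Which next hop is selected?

Router Z

Routes whose prefix contains 44.84.222.129:
  0.0.0.0/0 (default, matches everything) -> Router R
  44.0.0.0/8 (44.0.0.0 - 44.255.255.255) -> Router Y
  44.64.0.0/10 (44.64.0.0 - 44.127.255.255) -> Router H
  44.64.0.0/11 (44.64.0.0 - 44.95.255.255) -> Router K
  44.80.0.0/12 (44.80.0.0 - 44.95.255.255) -> Router D
  44.84.0.0/15 (44.84.0.0 - 44.85.255.255) -> Router Z
More-specific entries that do NOT match:
  44.84.222.192/26 (44.84.222.192 - 44.84.222.255) does not contain 44.84.222.129
  44.84.158.0/24 (44.84.158.0 - 44.84.158.255) does not contain 44.84.222.129
  44.84.200.0/21 (44.84.200.0 - 44.84.207.255) does not contain 44.84.222.129
  44.84.152.0/21 (44.84.152.0 - 44.84.159.255) does not contain 44.84.222.129
  44.84.248.0/21 (44.84.248.0 - 44.84.255.255) does not contain 44.84.222.129
  172.84.216.0/21 (172.84.216.0 - 172.84.223.255) does not contain 44.84.222.129
  44.84.224.0/19 (44.84.224.0 - 44.84.255.255) does not contain 44.84.222.129
  44.20.0.0/16 (44.20.0.0 - 44.20.255.255) does not contain 44.84.222.129
  44.85.0.0/16 (44.85.0.0 - 44.85.255.255) does not contain 44.84.222.129
  44.86.0.0/16 (44.86.0.0 - 44.86.255.255) does not contain 44.84.222.129
Longest matching prefix is /15 -> next hop Router Z.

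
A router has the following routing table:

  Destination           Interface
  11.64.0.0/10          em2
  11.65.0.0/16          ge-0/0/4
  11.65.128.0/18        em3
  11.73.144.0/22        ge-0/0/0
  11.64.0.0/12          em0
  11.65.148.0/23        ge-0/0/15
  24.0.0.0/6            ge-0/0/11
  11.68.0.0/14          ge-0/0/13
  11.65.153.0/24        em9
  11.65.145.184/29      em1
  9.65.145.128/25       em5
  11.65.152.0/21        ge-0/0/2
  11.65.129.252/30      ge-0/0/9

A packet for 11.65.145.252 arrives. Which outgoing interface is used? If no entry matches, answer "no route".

Routes whose prefix contains 11.65.145.252:
  11.64.0.0/10 (11.64.0.0 - 11.127.255.255) -> em2
  11.64.0.0/12 (11.64.0.0 - 11.79.255.255) -> em0
  11.65.0.0/16 (11.65.0.0 - 11.65.255.255) -> ge-0/0/4
  11.65.128.0/18 (11.65.128.0 - 11.65.191.255) -> em3
More-specific entries that do NOT match:
  11.65.129.252/30 (11.65.129.252 - 11.65.129.255) does not contain 11.65.145.252
  11.65.145.184/29 (11.65.145.184 - 11.65.145.191) does not contain 11.65.145.252
  9.65.145.128/25 (9.65.145.128 - 9.65.145.255) does not contain 11.65.145.252
  11.65.153.0/24 (11.65.153.0 - 11.65.153.255) does not contain 11.65.145.252
  11.65.148.0/23 (11.65.148.0 - 11.65.149.255) does not contain 11.65.145.252
  11.73.144.0/22 (11.73.144.0 - 11.73.147.255) does not contain 11.65.145.252
  11.65.152.0/21 (11.65.152.0 - 11.65.159.255) does not contain 11.65.145.252
Longest matching prefix is /18 -> interface em3.

em3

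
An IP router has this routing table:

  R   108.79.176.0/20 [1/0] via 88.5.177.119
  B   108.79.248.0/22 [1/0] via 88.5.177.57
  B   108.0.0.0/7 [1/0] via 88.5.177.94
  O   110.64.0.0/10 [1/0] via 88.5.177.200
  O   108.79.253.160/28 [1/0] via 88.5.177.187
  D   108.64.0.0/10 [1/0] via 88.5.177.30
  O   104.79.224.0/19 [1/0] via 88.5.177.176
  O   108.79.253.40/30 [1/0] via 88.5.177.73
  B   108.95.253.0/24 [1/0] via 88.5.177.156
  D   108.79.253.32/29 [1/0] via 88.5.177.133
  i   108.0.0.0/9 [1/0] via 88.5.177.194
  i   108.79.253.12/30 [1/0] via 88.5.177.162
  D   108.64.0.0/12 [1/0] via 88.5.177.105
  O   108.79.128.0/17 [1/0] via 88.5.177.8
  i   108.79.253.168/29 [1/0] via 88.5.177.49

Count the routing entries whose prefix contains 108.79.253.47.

5

Prefixes containing 108.79.253.47:
  108.0.0.0/7 (108.0.0.0 - 109.255.255.255)
  108.0.0.0/9 (108.0.0.0 - 108.127.255.255)
  108.64.0.0/10 (108.64.0.0 - 108.127.255.255)
  108.64.0.0/12 (108.64.0.0 - 108.79.255.255)
  108.79.128.0/17 (108.79.128.0 - 108.79.255.255)
Total matching entries: 5.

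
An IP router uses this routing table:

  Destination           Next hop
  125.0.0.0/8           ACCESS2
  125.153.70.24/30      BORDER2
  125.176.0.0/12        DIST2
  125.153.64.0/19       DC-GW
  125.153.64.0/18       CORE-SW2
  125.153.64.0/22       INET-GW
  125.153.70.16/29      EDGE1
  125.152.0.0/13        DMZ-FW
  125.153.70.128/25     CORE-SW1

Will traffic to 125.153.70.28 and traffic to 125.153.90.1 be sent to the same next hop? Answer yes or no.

125.153.70.28: longest match 125.153.64.0/19 -> DC-GW
125.153.90.1: longest match 125.153.64.0/19 -> DC-GW

yes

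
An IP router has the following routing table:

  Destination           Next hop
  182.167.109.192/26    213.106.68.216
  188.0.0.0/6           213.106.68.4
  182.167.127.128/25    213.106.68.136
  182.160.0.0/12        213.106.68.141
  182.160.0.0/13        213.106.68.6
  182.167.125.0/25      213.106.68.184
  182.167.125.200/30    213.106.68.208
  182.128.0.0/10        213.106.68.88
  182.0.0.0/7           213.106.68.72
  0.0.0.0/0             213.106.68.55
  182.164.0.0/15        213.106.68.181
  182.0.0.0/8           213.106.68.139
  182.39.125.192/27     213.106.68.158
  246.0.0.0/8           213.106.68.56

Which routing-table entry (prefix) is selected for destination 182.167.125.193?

182.160.0.0/13

Entries matching 182.167.125.193:
  0.0.0.0/0 (default, matches everything)
  182.0.0.0/7 (182.0.0.0 - 183.255.255.255)
  182.0.0.0/8 (182.0.0.0 - 182.255.255.255)
  182.128.0.0/10 (182.128.0.0 - 182.191.255.255)
  182.160.0.0/12 (182.160.0.0 - 182.175.255.255)
  182.160.0.0/13 (182.160.0.0 - 182.167.255.255)
Most specific is 182.160.0.0/13.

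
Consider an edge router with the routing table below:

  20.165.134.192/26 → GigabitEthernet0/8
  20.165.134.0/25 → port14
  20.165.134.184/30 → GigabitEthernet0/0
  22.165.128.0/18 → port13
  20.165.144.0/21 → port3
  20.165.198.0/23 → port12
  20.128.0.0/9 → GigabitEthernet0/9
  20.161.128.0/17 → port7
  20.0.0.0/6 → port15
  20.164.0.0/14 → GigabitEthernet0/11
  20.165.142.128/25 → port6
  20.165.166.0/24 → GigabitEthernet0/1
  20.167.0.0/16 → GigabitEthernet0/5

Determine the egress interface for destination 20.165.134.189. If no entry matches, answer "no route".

GigabitEthernet0/11

Routes whose prefix contains 20.165.134.189:
  20.0.0.0/6 (20.0.0.0 - 23.255.255.255) -> port15
  20.128.0.0/9 (20.128.0.0 - 20.255.255.255) -> GigabitEthernet0/9
  20.164.0.0/14 (20.164.0.0 - 20.167.255.255) -> GigabitEthernet0/11
More-specific entries that do NOT match:
  20.165.134.184/30 (20.165.134.184 - 20.165.134.187) does not contain 20.165.134.189
  20.165.134.192/26 (20.165.134.192 - 20.165.134.255) does not contain 20.165.134.189
  20.165.134.0/25 (20.165.134.0 - 20.165.134.127) does not contain 20.165.134.189
  20.165.142.128/25 (20.165.142.128 - 20.165.142.255) does not contain 20.165.134.189
  20.165.166.0/24 (20.165.166.0 - 20.165.166.255) does not contain 20.165.134.189
  20.165.198.0/23 (20.165.198.0 - 20.165.199.255) does not contain 20.165.134.189
  20.165.144.0/21 (20.165.144.0 - 20.165.151.255) does not contain 20.165.134.189
  22.165.128.0/18 (22.165.128.0 - 22.165.191.255) does not contain 20.165.134.189
  20.161.128.0/17 (20.161.128.0 - 20.161.255.255) does not contain 20.165.134.189
  20.167.0.0/16 (20.167.0.0 - 20.167.255.255) does not contain 20.165.134.189
Longest matching prefix is /14 -> interface GigabitEthernet0/11.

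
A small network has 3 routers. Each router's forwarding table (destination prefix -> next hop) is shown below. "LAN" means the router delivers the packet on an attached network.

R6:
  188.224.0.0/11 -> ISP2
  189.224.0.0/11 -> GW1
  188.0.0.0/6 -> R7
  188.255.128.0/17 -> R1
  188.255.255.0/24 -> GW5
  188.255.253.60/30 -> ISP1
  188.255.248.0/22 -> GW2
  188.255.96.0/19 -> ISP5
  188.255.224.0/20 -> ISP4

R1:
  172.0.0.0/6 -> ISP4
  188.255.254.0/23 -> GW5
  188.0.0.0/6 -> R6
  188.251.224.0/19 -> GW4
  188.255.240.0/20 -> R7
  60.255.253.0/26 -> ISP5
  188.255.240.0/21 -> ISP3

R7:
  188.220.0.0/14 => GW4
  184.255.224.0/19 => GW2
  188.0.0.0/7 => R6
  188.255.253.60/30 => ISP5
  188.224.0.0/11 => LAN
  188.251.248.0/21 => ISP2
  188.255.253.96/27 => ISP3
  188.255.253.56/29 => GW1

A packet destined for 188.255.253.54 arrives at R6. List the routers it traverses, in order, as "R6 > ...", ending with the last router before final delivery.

R6 > R1 > R7

At R6: longest match for 188.255.253.54 is 188.255.128.0/17 -> R1
At R1: longest match for 188.255.253.54 is 188.255.240.0/20 -> R7
At R7: longest match for 188.255.253.54 is 188.224.0.0/11 -> LAN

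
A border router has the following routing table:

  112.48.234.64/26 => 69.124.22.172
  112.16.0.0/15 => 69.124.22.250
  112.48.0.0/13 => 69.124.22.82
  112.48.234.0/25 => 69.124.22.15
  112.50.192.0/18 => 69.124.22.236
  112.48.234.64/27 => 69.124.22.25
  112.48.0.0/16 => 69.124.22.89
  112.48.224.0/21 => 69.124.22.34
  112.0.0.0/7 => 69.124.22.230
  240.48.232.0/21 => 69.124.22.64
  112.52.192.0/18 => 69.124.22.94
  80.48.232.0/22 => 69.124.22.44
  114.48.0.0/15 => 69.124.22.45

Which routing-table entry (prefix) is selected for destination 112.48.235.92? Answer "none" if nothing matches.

Entries matching 112.48.235.92:
  112.0.0.0/7 (112.0.0.0 - 113.255.255.255)
  112.48.0.0/13 (112.48.0.0 - 112.55.255.255)
  112.48.0.0/16 (112.48.0.0 - 112.48.255.255)
Most specific is 112.48.0.0/16.

112.48.0.0/16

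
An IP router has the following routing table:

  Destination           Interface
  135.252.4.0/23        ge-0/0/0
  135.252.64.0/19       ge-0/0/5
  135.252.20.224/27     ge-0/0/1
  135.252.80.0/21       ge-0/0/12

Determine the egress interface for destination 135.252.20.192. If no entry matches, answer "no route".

no route

No entry's prefix contains 135.252.20.192; there is no default route.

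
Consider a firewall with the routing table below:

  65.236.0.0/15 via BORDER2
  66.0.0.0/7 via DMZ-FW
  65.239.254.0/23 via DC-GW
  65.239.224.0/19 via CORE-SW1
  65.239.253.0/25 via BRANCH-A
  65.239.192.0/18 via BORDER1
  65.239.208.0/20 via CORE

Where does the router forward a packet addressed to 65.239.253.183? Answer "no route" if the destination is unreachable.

Routes whose prefix contains 65.239.253.183:
  65.239.192.0/18 (65.239.192.0 - 65.239.255.255) -> BORDER1
  65.239.224.0/19 (65.239.224.0 - 65.239.255.255) -> CORE-SW1
More-specific entries that do NOT match:
  65.239.253.0/25 (65.239.253.0 - 65.239.253.127) does not contain 65.239.253.183
  65.239.254.0/23 (65.239.254.0 - 65.239.255.255) does not contain 65.239.253.183
  65.239.208.0/20 (65.239.208.0 - 65.239.223.255) does not contain 65.239.253.183
Longest matching prefix is /19 -> next hop CORE-SW1.

CORE-SW1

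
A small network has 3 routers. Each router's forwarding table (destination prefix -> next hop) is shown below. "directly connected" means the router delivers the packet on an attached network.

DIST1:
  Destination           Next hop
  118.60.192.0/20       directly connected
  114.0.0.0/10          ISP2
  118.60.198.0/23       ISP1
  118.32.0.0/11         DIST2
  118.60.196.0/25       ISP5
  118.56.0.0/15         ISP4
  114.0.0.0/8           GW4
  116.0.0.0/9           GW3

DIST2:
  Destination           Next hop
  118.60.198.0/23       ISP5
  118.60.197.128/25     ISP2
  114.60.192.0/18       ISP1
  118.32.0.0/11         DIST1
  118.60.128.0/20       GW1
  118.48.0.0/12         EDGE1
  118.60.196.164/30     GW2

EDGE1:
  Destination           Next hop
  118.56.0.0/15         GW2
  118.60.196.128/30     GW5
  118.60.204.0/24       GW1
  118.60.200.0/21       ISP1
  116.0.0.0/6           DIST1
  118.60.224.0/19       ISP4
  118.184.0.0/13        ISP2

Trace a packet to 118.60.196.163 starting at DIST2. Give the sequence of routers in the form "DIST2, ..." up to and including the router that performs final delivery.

At DIST2: longest match for 118.60.196.163 is 118.48.0.0/12 -> EDGE1
At EDGE1: longest match for 118.60.196.163 is 116.0.0.0/6 -> DIST1
At DIST1: longest match for 118.60.196.163 is 118.60.192.0/20 -> directly connected

DIST2, EDGE1, DIST1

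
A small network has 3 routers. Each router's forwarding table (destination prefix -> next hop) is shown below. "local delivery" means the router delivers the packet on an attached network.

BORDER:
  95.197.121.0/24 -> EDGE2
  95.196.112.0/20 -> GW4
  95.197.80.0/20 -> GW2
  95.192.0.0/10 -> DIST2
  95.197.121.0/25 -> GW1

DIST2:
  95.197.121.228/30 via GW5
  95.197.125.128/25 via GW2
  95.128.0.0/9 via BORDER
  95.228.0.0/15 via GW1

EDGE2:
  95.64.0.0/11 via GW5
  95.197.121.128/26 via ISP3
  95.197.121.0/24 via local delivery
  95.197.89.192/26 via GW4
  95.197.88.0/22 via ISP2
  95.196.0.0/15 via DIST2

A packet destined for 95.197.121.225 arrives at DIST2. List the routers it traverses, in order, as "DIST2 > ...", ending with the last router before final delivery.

At DIST2: longest match for 95.197.121.225 is 95.128.0.0/9 -> BORDER
At BORDER: longest match for 95.197.121.225 is 95.197.121.0/24 -> EDGE2
At EDGE2: longest match for 95.197.121.225 is 95.197.121.0/24 -> local delivery

DIST2 > BORDER > EDGE2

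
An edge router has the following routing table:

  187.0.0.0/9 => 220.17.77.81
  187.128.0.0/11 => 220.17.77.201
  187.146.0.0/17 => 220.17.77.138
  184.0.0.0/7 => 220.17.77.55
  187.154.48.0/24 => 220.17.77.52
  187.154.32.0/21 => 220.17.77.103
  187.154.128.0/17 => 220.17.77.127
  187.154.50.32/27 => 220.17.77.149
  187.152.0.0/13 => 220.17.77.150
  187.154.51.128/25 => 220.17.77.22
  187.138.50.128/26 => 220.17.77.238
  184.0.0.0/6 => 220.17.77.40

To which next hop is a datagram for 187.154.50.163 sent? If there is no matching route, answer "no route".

Routes whose prefix contains 187.154.50.163:
  184.0.0.0/6 (184.0.0.0 - 187.255.255.255) -> 220.17.77.40
  187.128.0.0/11 (187.128.0.0 - 187.159.255.255) -> 220.17.77.201
  187.152.0.0/13 (187.152.0.0 - 187.159.255.255) -> 220.17.77.150
More-specific entries that do NOT match:
  187.154.50.32/27 (187.154.50.32 - 187.154.50.63) does not contain 187.154.50.163
  187.138.50.128/26 (187.138.50.128 - 187.138.50.191) does not contain 187.154.50.163
  187.154.51.128/25 (187.154.51.128 - 187.154.51.255) does not contain 187.154.50.163
  187.154.48.0/24 (187.154.48.0 - 187.154.48.255) does not contain 187.154.50.163
  187.154.32.0/21 (187.154.32.0 - 187.154.39.255) does not contain 187.154.50.163
  187.146.0.0/17 (187.146.0.0 - 187.146.127.255) does not contain 187.154.50.163
  187.154.128.0/17 (187.154.128.0 - 187.154.255.255) does not contain 187.154.50.163
Longest matching prefix is /13 -> next hop 220.17.77.150.

220.17.77.150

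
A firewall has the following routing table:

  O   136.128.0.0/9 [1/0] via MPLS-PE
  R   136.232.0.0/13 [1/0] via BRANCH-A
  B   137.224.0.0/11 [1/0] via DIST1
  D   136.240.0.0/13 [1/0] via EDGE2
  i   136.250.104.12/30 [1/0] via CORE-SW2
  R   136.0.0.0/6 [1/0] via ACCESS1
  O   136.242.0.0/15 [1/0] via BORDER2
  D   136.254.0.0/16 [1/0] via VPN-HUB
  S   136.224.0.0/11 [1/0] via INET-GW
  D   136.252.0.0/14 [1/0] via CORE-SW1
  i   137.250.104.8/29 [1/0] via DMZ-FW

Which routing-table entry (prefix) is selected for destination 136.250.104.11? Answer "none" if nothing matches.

136.224.0.0/11

Entries matching 136.250.104.11:
  136.0.0.0/6 (136.0.0.0 - 139.255.255.255)
  136.128.0.0/9 (136.128.0.0 - 136.255.255.255)
  136.224.0.0/11 (136.224.0.0 - 136.255.255.255)
Most specific is 136.224.0.0/11.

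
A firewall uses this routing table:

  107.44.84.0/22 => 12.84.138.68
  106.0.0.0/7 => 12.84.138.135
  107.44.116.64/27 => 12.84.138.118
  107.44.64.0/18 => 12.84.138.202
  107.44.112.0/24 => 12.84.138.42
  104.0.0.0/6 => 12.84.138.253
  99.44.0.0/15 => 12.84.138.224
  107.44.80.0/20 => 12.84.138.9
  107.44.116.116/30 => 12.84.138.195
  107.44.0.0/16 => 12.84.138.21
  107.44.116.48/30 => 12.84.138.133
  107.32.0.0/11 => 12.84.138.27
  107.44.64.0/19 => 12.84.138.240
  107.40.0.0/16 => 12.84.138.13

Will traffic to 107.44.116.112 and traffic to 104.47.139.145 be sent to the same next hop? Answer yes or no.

107.44.116.112: longest match 107.44.64.0/18 -> 12.84.138.202
104.47.139.145: longest match 104.0.0.0/6 -> 12.84.138.253

no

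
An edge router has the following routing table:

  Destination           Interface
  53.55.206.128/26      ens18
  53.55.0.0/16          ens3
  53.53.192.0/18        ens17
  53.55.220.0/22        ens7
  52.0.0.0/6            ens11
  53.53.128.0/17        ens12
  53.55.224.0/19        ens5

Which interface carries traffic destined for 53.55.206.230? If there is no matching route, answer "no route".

ens3

Routes whose prefix contains 53.55.206.230:
  52.0.0.0/6 (52.0.0.0 - 55.255.255.255) -> ens11
  53.55.0.0/16 (53.55.0.0 - 53.55.255.255) -> ens3
More-specific entries that do NOT match:
  53.55.206.128/26 (53.55.206.128 - 53.55.206.191) does not contain 53.55.206.230
  53.55.220.0/22 (53.55.220.0 - 53.55.223.255) does not contain 53.55.206.230
  53.55.224.0/19 (53.55.224.0 - 53.55.255.255) does not contain 53.55.206.230
  53.53.192.0/18 (53.53.192.0 - 53.53.255.255) does not contain 53.55.206.230
  53.53.128.0/17 (53.53.128.0 - 53.53.255.255) does not contain 53.55.206.230
Longest matching prefix is /16 -> interface ens3.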